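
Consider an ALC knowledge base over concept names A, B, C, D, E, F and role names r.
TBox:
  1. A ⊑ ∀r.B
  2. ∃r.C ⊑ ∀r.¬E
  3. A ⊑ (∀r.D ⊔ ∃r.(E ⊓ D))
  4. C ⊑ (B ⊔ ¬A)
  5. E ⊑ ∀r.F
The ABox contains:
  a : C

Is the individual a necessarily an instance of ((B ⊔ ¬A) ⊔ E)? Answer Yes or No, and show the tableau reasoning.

Yes

1. a : ((B ⊔ ¬A) ⊔ E)?  L(a) = {C} ∪ {((¬B ⊓ A) ⊓ ¬E)}
   clash {A, ¬A} at a — a ∈ ((B ⊔ ¬A) ⊔ E)
2. Hence a : ((B ⊔ ¬A) ⊔ E): entailed.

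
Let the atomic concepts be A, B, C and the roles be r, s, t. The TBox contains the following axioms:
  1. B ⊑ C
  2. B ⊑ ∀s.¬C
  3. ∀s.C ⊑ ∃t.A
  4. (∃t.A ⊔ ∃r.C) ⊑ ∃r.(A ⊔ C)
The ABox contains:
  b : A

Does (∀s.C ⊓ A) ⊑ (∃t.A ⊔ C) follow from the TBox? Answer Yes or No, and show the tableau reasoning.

1. (∀s.C ⊓ A) ⊑ (∃t.A ⊔ C)  ⇔  ((∀s.C ⊓ A) ⊓ (∀t.¬A ⊓ ¬C)) unsat w.r.t. T
   all branches close; clash {C, ¬C} at x₀
2. Hence (∀s.C ⊓ A) ⊑ (∃t.A ⊔ C): entailed.

Yes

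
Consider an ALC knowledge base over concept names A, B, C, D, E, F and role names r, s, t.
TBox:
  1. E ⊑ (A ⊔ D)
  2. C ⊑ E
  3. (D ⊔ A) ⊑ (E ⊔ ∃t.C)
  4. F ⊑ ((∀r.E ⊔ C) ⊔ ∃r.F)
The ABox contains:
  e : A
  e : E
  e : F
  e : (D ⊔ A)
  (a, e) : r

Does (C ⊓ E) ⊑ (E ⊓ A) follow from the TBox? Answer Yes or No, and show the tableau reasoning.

1. (C ⊓ E) ⊑ (E ⊓ A)  ⇔  ((C ⊓ E) ⊓ (¬E ⊔ ¬A)) unsat w.r.t. T
   apply at x₀: E⊑(A ⊔ D)
   open: L(x₀) ⊇ {C, D, E, ¬A, ¬F}
2. Hence (C ⊓ E) ⊑ (E ⊓ A): not entailed.

No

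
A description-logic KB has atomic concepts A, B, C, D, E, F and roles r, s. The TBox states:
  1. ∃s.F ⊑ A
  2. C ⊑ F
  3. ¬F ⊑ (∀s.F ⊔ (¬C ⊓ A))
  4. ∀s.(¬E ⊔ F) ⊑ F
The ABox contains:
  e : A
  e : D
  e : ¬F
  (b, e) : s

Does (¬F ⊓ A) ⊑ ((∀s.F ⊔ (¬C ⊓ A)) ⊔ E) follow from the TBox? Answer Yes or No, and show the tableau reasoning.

Yes

1. (¬F ⊓ A) ⊑ ((∀s.F ⊔ (¬C ⊓ A)) ⊔ E)  ⇔  ((¬F ⊓ A) ⊓ ((∃s.¬F ⊓ (C ⊔ ¬A)) ⊓ ¬E)) unsat w.r.t. T
   all branches close; clash {A, ¬A} at x₀
2. Hence (¬F ⊓ A) ⊑ ((∀s.F ⊔ (¬C ⊓ A)) ⊔ E): entailed.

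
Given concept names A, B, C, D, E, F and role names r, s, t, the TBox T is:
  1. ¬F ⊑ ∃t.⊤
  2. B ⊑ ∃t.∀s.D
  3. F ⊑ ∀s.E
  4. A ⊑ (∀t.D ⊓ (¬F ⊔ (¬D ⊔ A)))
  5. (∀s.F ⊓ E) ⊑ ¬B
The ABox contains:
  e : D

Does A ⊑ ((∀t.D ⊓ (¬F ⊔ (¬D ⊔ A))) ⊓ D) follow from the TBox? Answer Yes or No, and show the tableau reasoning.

1. A ⊑ ((∀t.D ⊓ (¬F ⊔ (¬D ⊔ A))) ⊓ D)  ⇔  (A ⊓ ((∃t.¬D ⊔ (F ⊓ (D ⊓ ¬A))) ⊔ ¬D)) unsat w.r.t. T
   apply at x₀: A⊑(∀t.D ⊓ (¬F ⊔ (¬D ⊔ A)))
   open: L(x₀) ⊇ {A, F, ¬B, ¬D, ∀s.E, …}
2. Hence A ⊑ ((∀t.D ⊓ (¬F ⊔ (¬D ⊔ A))) ⊓ D): not entailed.

No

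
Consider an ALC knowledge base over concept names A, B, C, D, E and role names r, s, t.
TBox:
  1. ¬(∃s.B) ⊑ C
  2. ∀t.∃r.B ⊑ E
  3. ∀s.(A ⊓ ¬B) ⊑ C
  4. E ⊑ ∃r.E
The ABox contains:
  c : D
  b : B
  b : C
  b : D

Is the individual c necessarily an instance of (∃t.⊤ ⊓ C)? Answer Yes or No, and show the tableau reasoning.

No

1. c : (∃t.⊤ ⊓ C)?  L(c) = {D} ∪ {(∀t.⊥ ⊔ ¬C)}
   open: L(c) ⊇ {D, ¬C, ¬E, ∃s.(¬A ⊔ B), ∃s.B, …} (+ ∃-successors) — c ∉ (∃t.⊤ ⊓ C) possible
2. Hence c : (∃t.⊤ ⊓ C): not entailed.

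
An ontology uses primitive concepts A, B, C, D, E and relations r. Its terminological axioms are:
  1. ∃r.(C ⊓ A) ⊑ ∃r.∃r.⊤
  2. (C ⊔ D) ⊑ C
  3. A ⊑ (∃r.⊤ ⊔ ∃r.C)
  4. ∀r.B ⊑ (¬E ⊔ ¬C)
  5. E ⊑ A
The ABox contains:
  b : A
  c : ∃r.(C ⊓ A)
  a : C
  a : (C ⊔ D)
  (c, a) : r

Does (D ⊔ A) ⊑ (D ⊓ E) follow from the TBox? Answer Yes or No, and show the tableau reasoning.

No

1. (D ⊔ A) ⊑ (D ⊓ E)  ⇔  ((D ⊔ A) ⊓ (¬D ⊔ ¬E)) unsat w.r.t. T
   open: L(x₀) ⊇ {C, D, ¬A, ¬E, ∀r.(¬C ⊔ ¬A), …} (+ ∃-successors)
2. Hence (D ⊔ A) ⊑ (D ⊓ E): not entailed.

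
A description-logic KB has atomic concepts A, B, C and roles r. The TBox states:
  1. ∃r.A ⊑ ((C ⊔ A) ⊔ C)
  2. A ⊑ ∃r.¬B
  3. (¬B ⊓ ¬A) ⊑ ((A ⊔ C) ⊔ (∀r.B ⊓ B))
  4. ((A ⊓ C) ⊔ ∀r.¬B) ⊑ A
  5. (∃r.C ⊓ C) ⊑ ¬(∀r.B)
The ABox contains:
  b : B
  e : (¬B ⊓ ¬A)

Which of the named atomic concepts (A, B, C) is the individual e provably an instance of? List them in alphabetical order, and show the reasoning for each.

{C}

1. e : A?  L(e) = {(¬B ⊓ ¬A)} ∪ {¬A}
   apply at e: (¬B ⊓ ¬A)⊑((A ⊔ C) ⊔ (∀r.B ⊓ B))
   open: L(e) ⊇ {C, ¬A, ¬B, ∀r.¬A, ∀r.¬C, …} (+ ∃-successors) — e ∉ A possible
2. e : B?  L(e) = {(¬B ⊓ ¬A)} ∪ {¬B}
   apply at e: (¬B ⊓ ¬A)⊑((A ⊔ C) ⊔ (∀r.B ⊓ B))
   open: L(e) ⊇ {C, ¬A, ¬B, ∀r.¬A, ∀r.¬C, …} (+ ∃-successors) — e ∉ B possible
3. e : C?  L(e) = {(¬B ⊓ ¬A)} ∪ {¬C}
   clash {C, ¬C} at e — e ∈ C
4. Entailed for e: {C}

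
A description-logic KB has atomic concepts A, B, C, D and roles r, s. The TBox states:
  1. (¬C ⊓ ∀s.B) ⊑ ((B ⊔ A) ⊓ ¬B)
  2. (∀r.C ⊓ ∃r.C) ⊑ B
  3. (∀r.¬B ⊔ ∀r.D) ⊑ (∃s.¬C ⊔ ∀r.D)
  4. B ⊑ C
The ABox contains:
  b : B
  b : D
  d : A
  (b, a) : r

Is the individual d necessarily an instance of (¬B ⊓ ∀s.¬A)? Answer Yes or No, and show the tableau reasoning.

1. d : (¬B ⊓ ∀s.¬A)?  L(d) = {A} ∪ {(B ⊔ ∃s.A)}
   open: L(d) ⊇ {A, B, C, ∃r.B, ∃r.¬D} (+ ∃-successors) — d ∉ (¬B ⊓ ∀s.¬A) possible
2. Hence d : (¬B ⊓ ∀s.¬A): not entailed.

No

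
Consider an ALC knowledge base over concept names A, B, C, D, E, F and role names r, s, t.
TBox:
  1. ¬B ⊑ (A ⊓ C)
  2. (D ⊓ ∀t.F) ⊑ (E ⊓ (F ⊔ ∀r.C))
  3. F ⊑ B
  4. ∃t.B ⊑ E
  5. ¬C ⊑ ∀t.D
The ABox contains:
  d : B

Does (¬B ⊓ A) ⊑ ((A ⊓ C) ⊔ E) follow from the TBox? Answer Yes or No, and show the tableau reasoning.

1. (¬B ⊓ A) ⊑ ((A ⊓ C) ⊔ E)  ⇔  ((¬B ⊓ A) ⊓ ((¬A ⊔ ¬C) ⊓ ¬E)) unsat w.r.t. T
   all branches close; clash {C, ¬C} at x₀
2. Hence (¬B ⊓ A) ⊑ ((A ⊓ C) ⊔ E): entailed.

Yes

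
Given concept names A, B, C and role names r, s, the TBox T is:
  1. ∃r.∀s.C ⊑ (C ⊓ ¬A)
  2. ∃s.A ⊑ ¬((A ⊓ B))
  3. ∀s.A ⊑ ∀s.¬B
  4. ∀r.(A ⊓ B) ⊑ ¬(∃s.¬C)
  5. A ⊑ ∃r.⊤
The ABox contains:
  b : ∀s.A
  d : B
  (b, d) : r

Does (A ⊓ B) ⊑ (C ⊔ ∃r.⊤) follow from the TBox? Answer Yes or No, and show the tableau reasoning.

Yes

1. (A ⊓ B) ⊑ (C ⊔ ∃r.⊤)  ⇔  ((A ⊓ B) ⊓ (¬C ⊓ ∀r.⊥)) unsat w.r.t. T
   all branches close; clash {B, ¬B} at x₀
2. Hence (A ⊓ B) ⊑ (C ⊔ ∃r.⊤): entailed.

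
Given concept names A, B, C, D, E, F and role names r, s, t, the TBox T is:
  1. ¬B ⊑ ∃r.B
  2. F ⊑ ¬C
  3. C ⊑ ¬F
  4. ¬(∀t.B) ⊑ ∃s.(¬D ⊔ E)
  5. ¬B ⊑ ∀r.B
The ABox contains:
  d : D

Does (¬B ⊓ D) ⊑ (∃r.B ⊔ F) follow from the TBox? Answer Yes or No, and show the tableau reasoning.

Yes

1. (¬B ⊓ D) ⊑ (∃r.B ⊔ F)  ⇔  ((¬B ⊓ D) ⊓ (∀r.¬B ⊓ ¬F)) unsat w.r.t. T
   all branches close; clash {B, ¬B} at an ∃-successor
2. Hence (¬B ⊓ D) ⊑ (∃r.B ⊔ F): entailed.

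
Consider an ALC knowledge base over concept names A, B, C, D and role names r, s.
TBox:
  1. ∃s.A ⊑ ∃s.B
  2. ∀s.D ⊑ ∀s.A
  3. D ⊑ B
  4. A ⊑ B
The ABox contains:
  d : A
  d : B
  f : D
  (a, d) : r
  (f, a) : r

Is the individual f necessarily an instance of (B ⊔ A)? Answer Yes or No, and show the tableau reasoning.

1. f : (B ⊔ A)?  L(f) = {D} ∪ {(¬B ⊓ ¬A)}
   clash {B, ¬B} at f — f ∈ (B ⊔ A)
2. Hence f : (B ⊔ A): entailed.

Yes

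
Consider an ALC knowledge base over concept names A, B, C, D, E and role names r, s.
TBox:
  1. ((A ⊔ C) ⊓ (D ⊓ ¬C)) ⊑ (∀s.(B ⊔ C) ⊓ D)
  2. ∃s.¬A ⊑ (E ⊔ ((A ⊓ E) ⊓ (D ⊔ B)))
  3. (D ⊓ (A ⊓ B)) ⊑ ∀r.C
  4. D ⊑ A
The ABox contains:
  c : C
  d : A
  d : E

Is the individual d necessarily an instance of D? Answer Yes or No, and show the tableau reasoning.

No

1. d : D?  L(d) = {A, E} ∪ {¬D}
   open: L(d) ⊇ {A, E, ¬D, ∀s.A} — d ∉ D possible
2. Hence d : D: not entailed.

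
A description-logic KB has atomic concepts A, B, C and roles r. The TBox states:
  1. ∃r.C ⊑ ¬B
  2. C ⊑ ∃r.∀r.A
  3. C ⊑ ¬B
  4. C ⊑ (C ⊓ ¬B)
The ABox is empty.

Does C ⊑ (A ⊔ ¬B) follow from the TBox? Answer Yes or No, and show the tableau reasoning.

Yes

1. C ⊑ (A ⊔ ¬B)  ⇔  (C ⊓ (¬A ⊓ B)) unsat w.r.t. T
   all branches close; clash {B, ¬B} at x₀
2. Hence C ⊑ (A ⊔ ¬B): entailed.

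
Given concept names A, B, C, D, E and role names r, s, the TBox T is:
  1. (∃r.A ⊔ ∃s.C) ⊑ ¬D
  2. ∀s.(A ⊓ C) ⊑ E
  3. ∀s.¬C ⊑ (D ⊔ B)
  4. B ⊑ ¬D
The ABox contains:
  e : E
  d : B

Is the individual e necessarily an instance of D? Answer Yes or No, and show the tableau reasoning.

1. e : D?  L(e) = {E} ∪ {¬D}
   open: L(e) ⊇ {E, ¬D, ∃s.C} (+ ∃-successors) — e ∉ D possible
2. Hence e : D: not entailed.

No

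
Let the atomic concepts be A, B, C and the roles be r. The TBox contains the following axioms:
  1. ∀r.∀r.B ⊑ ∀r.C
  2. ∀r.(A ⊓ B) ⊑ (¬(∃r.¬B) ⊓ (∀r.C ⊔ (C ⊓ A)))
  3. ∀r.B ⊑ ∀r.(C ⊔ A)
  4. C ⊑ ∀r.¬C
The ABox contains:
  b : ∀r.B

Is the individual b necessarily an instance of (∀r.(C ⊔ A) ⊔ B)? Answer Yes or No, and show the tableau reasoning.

Yes

1. b : (∀r.(C ⊔ A) ⊔ B)?  L(b) = {∀r.B} ∪ {(∃r.(¬C ⊓ ¬A) ⊓ ¬B)}
   clash {C, ¬C} at an ∃-successor — b ∈ (∀r.(C ⊔ A) ⊔ B)
2. Hence b : (∀r.(C ⊔ A) ⊔ B): entailed.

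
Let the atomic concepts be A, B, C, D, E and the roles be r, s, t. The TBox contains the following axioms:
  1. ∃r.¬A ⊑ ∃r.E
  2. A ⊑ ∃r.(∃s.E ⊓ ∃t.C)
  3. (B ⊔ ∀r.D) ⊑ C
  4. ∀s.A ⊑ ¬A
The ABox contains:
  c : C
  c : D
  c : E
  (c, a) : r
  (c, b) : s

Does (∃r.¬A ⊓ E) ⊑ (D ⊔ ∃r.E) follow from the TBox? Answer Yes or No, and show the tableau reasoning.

Yes

1. (∃r.¬A ⊓ E) ⊑ (D ⊔ ∃r.E)  ⇔  ((∃r.¬A ⊓ E) ⊓ (¬D ⊓ ∀r.¬E)) unsat w.r.t. T
   all branches close; clash {E, ¬E} at an ∃-successor
2. Hence (∃r.¬A ⊓ E) ⊑ (D ⊔ ∃r.E): entailed.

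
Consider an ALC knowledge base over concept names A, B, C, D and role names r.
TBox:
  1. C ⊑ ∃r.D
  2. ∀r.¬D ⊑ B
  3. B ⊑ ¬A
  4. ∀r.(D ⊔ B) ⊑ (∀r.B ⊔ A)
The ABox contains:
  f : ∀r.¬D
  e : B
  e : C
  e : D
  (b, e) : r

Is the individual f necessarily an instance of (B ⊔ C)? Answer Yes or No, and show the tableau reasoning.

Yes

1. f : (B ⊔ C)?  L(f) = {∀r.¬D} ∪ {(¬B ⊓ ¬C)}
   clash {B, ¬B} at f — f ∈ (B ⊔ C)
2. Hence f : (B ⊔ C): entailed.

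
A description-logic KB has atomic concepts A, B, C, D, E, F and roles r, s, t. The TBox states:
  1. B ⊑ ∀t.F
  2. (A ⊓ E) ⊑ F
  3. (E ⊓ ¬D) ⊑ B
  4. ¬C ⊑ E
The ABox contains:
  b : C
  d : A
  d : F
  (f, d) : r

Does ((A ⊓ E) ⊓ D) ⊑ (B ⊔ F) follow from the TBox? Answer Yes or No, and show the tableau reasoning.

1. ((A ⊓ E) ⊓ D) ⊑ (B ⊔ F)  ⇔  (((A ⊓ E) ⊓ D) ⊓ (¬B ⊓ ¬F)) unsat w.r.t. T
   all branches close; clash {F, ¬F} at x₀
2. Hence ((A ⊓ E) ⊓ D) ⊑ (B ⊔ F): entailed.

Yes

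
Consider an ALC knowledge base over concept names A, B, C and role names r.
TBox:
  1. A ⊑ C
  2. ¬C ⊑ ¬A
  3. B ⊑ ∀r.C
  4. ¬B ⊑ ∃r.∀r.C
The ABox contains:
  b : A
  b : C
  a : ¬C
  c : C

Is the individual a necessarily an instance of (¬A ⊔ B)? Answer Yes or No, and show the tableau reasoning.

Yes

1. a : (¬A ⊔ B)?  L(a) = {¬C} ∪ {(A ⊓ ¬B)}
   clash {A, ¬A} at a — a ∈ (¬A ⊔ B)
2. Hence a : (¬A ⊔ B): entailed.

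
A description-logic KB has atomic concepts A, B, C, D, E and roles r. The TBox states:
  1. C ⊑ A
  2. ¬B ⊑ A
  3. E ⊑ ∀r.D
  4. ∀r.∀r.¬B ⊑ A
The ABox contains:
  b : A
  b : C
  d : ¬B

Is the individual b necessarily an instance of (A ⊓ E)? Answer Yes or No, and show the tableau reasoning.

No

1. b : (A ⊓ E)?  L(b) = {A, C} ∪ {(¬A ⊔ ¬E)}
   open: L(b) ⊇ {A, C, ¬E} — b ∉ (A ⊓ E) possible
2. Hence b : (A ⊓ E): not entailed.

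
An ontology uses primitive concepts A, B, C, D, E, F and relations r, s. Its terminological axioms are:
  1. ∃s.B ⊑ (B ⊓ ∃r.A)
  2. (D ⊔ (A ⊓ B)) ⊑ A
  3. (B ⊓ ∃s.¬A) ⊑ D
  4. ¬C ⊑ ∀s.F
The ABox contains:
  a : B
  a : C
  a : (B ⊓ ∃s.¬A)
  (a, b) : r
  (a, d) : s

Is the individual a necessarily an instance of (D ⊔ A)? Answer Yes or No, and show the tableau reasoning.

Yes

1. a : (D ⊔ A)?  L(a) = {B, C, (B ⊓ ∃s.¬A)} ∪ {(¬D ⊓ ¬A)}
   clash {D, ¬D} at a — a ∈ (D ⊔ A)
2. Hence a : (D ⊔ A): entailed.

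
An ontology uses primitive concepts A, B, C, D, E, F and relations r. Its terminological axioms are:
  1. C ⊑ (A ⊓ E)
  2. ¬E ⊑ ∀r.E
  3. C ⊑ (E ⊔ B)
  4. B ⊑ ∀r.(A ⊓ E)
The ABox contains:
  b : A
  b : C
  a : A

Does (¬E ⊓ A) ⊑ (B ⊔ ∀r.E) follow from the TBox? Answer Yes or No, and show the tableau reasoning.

1. (¬E ⊓ A) ⊑ (B ⊔ ∀r.E)  ⇔  ((¬E ⊓ A) ⊓ (¬B ⊓ ∃r.¬E)) unsat w.r.t. T
   all branches close; clash {E, ¬E} at x₀
2. Hence (¬E ⊓ A) ⊑ (B ⊔ ∀r.E): entailed.

Yes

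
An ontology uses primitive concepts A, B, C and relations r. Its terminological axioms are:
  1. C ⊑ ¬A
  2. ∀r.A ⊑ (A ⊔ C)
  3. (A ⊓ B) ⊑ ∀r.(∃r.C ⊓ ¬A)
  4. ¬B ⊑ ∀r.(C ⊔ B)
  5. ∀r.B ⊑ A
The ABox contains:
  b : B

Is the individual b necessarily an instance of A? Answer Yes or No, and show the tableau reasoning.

1. b : A?  L(b) = {B} ∪ {¬A}
   open: L(b) ⊇ {B, ¬A, ∃r.¬A, ∃r.¬B} (+ ∃-successors) — b ∉ A possible
2. Hence b : A: not entailed.

No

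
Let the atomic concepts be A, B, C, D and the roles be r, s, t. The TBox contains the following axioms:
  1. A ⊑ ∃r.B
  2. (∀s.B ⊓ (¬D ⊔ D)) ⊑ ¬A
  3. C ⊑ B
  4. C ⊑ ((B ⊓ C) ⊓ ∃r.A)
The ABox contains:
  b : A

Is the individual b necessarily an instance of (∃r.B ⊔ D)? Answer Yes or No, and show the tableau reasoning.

1. b : (∃r.B ⊔ D)?  L(b) = {A} ∪ {(∀r.¬B ⊓ ¬D)}
   clash {A, ¬A} at b — b ∈ (∃r.B ⊔ D)
2. Hence b : (∃r.B ⊔ D): entailed.

Yes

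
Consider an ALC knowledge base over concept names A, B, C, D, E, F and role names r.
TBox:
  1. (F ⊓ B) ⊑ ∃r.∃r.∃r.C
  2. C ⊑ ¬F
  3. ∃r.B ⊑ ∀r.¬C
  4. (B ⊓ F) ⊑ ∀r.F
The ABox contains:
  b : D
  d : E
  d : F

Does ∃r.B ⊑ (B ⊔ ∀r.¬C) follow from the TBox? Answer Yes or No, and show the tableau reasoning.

1. ∃r.B ⊑ (B ⊔ ∀r.¬C)  ⇔  (∃r.B ⊓ (¬B ⊓ ∃r.C)) unsat w.r.t. T
   all branches close; clash {C, ¬C} at an ∃-successor
2. Hence ∃r.B ⊑ (B ⊔ ∀r.¬C): entailed.

Yes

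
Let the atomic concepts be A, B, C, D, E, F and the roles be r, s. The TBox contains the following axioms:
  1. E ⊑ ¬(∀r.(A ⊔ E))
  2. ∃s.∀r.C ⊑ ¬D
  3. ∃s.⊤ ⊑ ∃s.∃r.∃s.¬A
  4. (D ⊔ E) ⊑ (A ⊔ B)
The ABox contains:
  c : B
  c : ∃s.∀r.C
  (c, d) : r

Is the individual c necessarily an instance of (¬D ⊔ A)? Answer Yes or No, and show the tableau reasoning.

Yes

1. c : (¬D ⊔ A)?  L(c) = {B, ∃s.∀r.C} ∪ {(D ⊓ ¬A)}
   clash {D, ¬D} at c — c ∈ (¬D ⊔ A)
2. Hence c : (¬D ⊔ A): entailed.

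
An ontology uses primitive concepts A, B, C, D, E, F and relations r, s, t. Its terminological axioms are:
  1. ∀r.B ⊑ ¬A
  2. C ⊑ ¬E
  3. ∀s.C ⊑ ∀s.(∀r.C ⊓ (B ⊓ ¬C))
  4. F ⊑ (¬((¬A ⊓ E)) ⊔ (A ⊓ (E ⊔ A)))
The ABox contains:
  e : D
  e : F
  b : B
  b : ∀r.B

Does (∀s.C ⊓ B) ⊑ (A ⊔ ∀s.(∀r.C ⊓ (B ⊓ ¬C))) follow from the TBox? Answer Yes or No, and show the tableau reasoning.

1. (∀s.C ⊓ B) ⊑ (A ⊔ ∀s.(∀r.C ⊓ (B ⊓ ¬C)))  ⇔  ((∀s.C ⊓ B) ⊓ (¬A ⊓ ∃s.(∃r.¬C ⊔ (¬B ⊔ C)))) unsat w.r.t. T
   all branches close; clash {A, ¬A} at x₀
2. Hence (∀s.C ⊓ B) ⊑ (A ⊔ ∀s.(∀r.C ⊓ (B ⊓ ¬C))): entailed.

Yes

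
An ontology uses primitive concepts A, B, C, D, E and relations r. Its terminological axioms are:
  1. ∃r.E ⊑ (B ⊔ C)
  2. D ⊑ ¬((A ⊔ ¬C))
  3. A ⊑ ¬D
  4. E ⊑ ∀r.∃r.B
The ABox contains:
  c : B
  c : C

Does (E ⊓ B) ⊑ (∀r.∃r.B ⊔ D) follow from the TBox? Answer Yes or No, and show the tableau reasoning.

Yes

1. (E ⊓ B) ⊑ (∀r.∃r.B ⊔ D)  ⇔  ((E ⊓ B) ⊓ (∃r.∀r.¬B ⊓ ¬D)) unsat w.r.t. T
   all branches close; clash {B, ¬B} at an ∃-successor
2. Hence (E ⊓ B) ⊑ (∀r.∃r.B ⊔ D): entailed.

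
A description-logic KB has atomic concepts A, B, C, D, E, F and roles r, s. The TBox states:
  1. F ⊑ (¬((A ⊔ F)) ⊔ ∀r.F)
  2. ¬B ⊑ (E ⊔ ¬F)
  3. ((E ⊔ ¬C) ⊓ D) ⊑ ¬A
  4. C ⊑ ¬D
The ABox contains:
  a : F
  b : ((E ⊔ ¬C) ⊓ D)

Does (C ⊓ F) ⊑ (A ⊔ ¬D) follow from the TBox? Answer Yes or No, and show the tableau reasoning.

Yes

1. (C ⊓ F) ⊑ (A ⊔ ¬D)  ⇔  ((C ⊓ F) ⊓ (¬A ⊓ D)) unsat w.r.t. T
   all branches close; clash {D, ¬D} at x₀
2. Hence (C ⊓ F) ⊑ (A ⊔ ¬D): entailed.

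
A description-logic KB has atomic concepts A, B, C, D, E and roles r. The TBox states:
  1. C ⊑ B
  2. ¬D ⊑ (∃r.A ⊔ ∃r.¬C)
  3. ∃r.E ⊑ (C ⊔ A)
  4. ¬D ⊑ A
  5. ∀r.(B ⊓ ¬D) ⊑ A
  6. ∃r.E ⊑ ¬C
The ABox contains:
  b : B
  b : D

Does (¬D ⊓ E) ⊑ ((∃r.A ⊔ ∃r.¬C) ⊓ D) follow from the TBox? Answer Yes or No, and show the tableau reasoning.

1. (¬D ⊓ E) ⊑ ((∃r.A ⊔ ∃r.¬C) ⊓ D)  ⇔  ((¬D ⊓ E) ⊓ ((∀r.¬A ⊓ ∀r.C) ⊔ ¬D)) unsat w.r.t. T
   apply at x₀: ¬D⊑(∃r.A ⊔ ∃r.¬C); ¬D⊑A
   open: L(x₀) ⊇ {A, E, ¬C, ¬D, ∀r.¬E, …} (+ ∃-successors)
2. Hence (¬D ⊓ E) ⊑ ((∃r.A ⊔ ∃r.¬C) ⊓ D): not entailed.

No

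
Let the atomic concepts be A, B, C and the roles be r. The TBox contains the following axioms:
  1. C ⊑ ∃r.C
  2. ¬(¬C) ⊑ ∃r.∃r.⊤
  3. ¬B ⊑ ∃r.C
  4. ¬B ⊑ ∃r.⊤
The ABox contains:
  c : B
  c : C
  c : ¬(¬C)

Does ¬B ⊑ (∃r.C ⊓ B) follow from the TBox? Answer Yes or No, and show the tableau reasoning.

No

1. ¬B ⊑ (∃r.C ⊓ B)  ⇔  (¬B ⊓ (∀r.¬C ⊔ ¬B)) unsat w.r.t. T
   apply at x₀: ¬B⊑∃r.C; ¬B⊑∃r.⊤
   open: L(x₀) ⊇ {¬B, ¬C, ∃r.C, ∃r.⊤} (+ ∃-successors)
2. Hence ¬B ⊑ (∃r.C ⊓ B): not entailed.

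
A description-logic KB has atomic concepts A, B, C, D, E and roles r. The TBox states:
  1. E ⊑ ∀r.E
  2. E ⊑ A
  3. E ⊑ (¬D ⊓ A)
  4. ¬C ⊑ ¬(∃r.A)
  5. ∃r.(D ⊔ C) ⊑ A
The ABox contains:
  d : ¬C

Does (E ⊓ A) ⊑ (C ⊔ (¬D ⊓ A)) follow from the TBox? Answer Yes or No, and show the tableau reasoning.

Yes

1. (E ⊓ A) ⊑ (C ⊔ (¬D ⊓ A))  ⇔  ((E ⊓ A) ⊓ (¬C ⊓ (D ⊔ ¬A))) unsat w.r.t. T
   all branches close; clash {A, ¬A} at x₀
2. Hence (E ⊓ A) ⊑ (C ⊔ (¬D ⊓ A)): entailed.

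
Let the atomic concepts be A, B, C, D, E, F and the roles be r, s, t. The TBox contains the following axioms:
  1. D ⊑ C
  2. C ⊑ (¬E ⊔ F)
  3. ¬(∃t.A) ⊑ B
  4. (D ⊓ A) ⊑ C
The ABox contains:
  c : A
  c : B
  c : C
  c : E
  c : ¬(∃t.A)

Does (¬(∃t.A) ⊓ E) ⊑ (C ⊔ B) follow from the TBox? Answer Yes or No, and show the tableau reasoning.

Yes

1. (¬(∃t.A) ⊓ E) ⊑ (C ⊔ B)  ⇔  ((∀t.¬A ⊓ E) ⊓ (¬C ⊓ ¬B)) unsat w.r.t. T
   all branches close; clash {C, ¬C} at x₀
2. Hence (¬(∃t.A) ⊓ E) ⊑ (C ⊔ B): entailed.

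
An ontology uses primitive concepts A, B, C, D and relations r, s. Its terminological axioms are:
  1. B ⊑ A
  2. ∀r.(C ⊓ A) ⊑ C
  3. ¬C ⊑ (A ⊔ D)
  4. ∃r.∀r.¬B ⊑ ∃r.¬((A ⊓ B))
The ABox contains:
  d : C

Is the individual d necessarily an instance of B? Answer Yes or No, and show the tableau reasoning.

No

1. d : B?  L(d) = {C} ∪ {¬B}
   open: L(d) ⊇ {C, ¬B, ∀r.∃r.B} — d ∉ B possible
2. Hence d : B: not entailed.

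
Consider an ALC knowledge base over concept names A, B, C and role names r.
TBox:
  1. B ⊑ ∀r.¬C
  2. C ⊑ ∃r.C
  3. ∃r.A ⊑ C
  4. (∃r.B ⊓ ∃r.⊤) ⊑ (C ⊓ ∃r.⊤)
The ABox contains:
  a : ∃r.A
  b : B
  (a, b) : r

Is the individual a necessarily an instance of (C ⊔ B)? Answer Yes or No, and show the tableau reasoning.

Yes

1. a : (C ⊔ B)?  L(a) = {∃r.A} ∪ {(¬C ⊓ ¬B)}
   clash {C, ¬C} at a — a ∈ (C ⊔ B)
2. Hence a : (C ⊔ B): entailed.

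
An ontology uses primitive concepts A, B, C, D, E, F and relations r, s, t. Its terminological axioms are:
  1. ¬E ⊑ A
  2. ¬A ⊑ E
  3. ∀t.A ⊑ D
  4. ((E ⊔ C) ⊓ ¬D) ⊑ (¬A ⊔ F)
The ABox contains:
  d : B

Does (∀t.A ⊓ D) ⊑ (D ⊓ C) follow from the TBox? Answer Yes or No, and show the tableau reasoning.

1. (∀t.A ⊓ D) ⊑ (D ⊓ C)  ⇔  ((∀t.A ⊓ D) ⊓ (¬D ⊔ ¬C)) unsat w.r.t. T
   open: L(x₀) ⊇ {A, D, ¬C, ∀t.A}
2. Hence (∀t.A ⊓ D) ⊑ (D ⊓ C): not entailed.

No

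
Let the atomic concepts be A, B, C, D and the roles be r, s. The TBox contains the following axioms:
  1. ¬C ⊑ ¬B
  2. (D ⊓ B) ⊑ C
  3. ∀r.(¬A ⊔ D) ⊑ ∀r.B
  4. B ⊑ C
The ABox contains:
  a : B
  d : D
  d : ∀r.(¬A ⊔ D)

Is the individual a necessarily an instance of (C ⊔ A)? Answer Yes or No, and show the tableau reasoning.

1. a : (C ⊔ A)?  L(a) = {B} ∪ {(¬C ⊓ ¬A)}
   clash {B, ¬B} at a — a ∈ (C ⊔ A)
2. Hence a : (C ⊔ A): entailed.

Yes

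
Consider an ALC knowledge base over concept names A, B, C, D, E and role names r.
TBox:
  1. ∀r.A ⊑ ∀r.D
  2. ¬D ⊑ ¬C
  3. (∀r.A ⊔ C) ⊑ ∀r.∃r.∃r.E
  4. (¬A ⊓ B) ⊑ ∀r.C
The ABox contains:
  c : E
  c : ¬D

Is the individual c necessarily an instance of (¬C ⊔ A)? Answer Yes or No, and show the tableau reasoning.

1. c : (¬C ⊔ A)?  L(c) = {E, ¬D} ∪ {(C ⊓ ¬A)}
   clash {C, ¬C} at c — c ∈ (¬C ⊔ A)
2. Hence c : (¬C ⊔ A): entailed.

Yes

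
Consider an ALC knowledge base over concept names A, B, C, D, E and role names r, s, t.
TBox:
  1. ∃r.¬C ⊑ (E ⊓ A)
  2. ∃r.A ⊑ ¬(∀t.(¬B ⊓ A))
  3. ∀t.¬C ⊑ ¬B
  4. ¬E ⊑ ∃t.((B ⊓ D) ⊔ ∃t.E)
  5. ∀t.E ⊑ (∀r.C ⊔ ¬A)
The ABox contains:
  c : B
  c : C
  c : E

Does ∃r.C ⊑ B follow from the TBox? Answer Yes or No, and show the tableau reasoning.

No

1. ∃r.C ⊑ B  ⇔  (∃r.C ⊓ ¬B) unsat w.r.t. T
   open: L(x₀) ⊇ {E, ¬B, ∀r.C, ∀r.¬A, ∃r.C, …} (+ ∃-successors)
2. Hence ∃r.C ⊑ B: not entailed.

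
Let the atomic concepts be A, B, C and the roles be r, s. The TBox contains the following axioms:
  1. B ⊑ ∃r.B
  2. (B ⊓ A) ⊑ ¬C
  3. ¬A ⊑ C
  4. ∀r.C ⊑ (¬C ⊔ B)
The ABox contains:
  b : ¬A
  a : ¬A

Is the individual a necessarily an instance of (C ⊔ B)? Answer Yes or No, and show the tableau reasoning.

1. a : (C ⊔ B)?  L(a) = {¬A} ∪ {(¬C ⊓ ¬B)}
   clash {C, ¬C} at a — a ∈ (C ⊔ B)
2. Hence a : (C ⊔ B): entailed.

Yes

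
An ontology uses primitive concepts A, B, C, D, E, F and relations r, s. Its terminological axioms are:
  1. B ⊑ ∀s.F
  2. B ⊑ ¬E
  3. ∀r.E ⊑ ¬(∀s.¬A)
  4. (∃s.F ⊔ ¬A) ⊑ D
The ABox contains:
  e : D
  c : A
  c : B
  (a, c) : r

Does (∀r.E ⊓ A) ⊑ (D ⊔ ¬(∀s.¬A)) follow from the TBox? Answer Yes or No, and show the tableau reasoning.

Yes

1. (∀r.E ⊓ A) ⊑ (D ⊔ ¬(∀s.¬A))  ⇔  ((∀r.E ⊓ A) ⊓ (¬D ⊓ ∀s.¬A)) unsat w.r.t. T
   all branches close; clash {D, ¬D} at x₀
2. Hence (∀r.E ⊓ A) ⊑ (D ⊔ ¬(∀s.¬A)): entailed.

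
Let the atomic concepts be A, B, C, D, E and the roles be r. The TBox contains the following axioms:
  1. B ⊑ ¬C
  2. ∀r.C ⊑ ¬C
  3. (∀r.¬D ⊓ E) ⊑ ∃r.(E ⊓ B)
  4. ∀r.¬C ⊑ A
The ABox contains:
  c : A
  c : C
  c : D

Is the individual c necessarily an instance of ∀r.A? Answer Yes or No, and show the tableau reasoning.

1. c : ∀r.A?  L(c) = {A, C, D} ∪ {∃r.¬A}
   open: L(c) ⊇ {A, C, D, ¬B, ∃r.D, …} (+ ∃-successors) — c ∉ ∀r.A possible
2. Hence c : ∀r.A: not entailed.

No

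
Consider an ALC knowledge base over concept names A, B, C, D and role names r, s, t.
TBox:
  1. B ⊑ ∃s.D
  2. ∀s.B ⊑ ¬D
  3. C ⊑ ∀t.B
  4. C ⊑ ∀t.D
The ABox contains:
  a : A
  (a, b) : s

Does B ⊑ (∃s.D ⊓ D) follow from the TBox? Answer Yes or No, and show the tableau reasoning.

1. B ⊑ (∃s.D ⊓ D)  ⇔  (B ⊓ (∀s.¬D ⊔ ¬D)) unsat w.r.t. T
   apply at x₀: B⊑∃s.D
   open: L(x₀) ⊇ {B, ¬C, ¬D, ∃s.D} (+ ∃-successors)
2. Hence B ⊑ (∃s.D ⊓ D): not entailed.

No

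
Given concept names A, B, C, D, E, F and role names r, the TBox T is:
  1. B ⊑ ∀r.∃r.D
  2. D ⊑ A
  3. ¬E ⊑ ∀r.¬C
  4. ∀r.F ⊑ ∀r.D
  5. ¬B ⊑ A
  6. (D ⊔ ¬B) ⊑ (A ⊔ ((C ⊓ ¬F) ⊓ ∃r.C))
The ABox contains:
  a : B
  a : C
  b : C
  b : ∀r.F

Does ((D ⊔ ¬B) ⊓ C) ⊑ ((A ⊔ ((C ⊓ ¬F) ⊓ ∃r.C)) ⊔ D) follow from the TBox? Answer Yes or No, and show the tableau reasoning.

Yes

1. ((D ⊔ ¬B) ⊓ C) ⊑ ((A ⊔ ((C ⊓ ¬F) ⊓ ∃r.C)) ⊔ D)  ⇔  (((D ⊔ ¬B) ⊓ C) ⊓ ((¬A ⊓ ((¬C ⊔ F) ⊔ ∀r.¬C)) ⊓ ¬D)) unsat w.r.t. T
   all branches close; clash {A, ¬A} at x₀
2. Hence ((D ⊔ ¬B) ⊓ C) ⊑ ((A ⊔ ((C ⊓ ¬F) ⊓ ∃r.C)) ⊔ D): entailed.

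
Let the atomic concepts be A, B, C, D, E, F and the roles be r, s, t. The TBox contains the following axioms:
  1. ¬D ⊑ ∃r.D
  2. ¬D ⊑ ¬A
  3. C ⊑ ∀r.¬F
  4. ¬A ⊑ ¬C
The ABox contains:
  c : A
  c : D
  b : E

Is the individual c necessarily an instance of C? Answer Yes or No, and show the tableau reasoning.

No

1. c : C?  L(c) = {A, D} ∪ {¬C}
   open: L(c) ⊇ {A, D, ¬C} — c ∉ C possible
2. Hence c : C: not entailed.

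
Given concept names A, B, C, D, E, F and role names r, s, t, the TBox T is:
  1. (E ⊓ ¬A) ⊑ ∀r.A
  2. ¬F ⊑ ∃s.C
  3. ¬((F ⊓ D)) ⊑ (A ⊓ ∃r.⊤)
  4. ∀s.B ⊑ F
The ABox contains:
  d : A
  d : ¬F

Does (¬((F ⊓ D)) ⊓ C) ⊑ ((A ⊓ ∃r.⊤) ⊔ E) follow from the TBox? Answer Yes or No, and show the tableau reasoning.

Yes

1. (¬((F ⊓ D)) ⊓ C) ⊑ ((A ⊓ ∃r.⊤) ⊔ E)  ⇔  (((¬F ⊔ ¬D) ⊓ C) ⊓ ((¬A ⊔ ∀r.⊥) ⊓ ¬E)) unsat w.r.t. T
   all branches close; clash ⊥ at an ∃-successor
2. Hence (¬((F ⊓ D)) ⊓ C) ⊑ ((A ⊓ ∃r.⊤) ⊔ E): entailed.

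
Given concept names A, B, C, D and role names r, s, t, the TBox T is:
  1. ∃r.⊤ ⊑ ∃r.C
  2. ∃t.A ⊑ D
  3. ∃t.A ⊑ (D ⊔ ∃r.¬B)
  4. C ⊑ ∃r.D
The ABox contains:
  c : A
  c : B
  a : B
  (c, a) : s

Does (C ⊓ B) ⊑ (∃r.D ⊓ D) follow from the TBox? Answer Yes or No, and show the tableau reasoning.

1. (C ⊓ B) ⊑ (∃r.D ⊓ D)  ⇔  ((C ⊓ B) ⊓ (∀r.¬D ⊔ ¬D)) unsat w.r.t. T
   apply at x₀: C⊑∃r.D
   open: L(x₀) ⊇ {B, C, ¬D, ∀t.¬A, ∃r.C, …} (+ ∃-successors)
2. Hence (C ⊓ B) ⊑ (∃r.D ⊓ D): not entailed.

No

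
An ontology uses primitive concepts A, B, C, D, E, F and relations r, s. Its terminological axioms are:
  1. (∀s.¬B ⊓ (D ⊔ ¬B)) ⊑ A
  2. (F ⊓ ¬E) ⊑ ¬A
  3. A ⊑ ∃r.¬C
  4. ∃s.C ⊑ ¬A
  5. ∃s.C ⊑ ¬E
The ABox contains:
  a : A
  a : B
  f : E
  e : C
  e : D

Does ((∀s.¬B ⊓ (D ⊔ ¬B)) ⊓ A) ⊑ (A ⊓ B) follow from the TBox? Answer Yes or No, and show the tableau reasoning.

No

1. ((∀s.¬B ⊓ (D ⊔ ¬B)) ⊓ A) ⊑ (A ⊓ B)  ⇔  (((∀s.¬B ⊓ (D ⊔ ¬B)) ⊓ A) ⊓ (¬A ⊔ ¬B)) unsat w.r.t. T
   apply at x₀: A⊑∃r.¬C
   open: L(x₀) ⊇ {A, D, ¬B, ¬F, ∀s.¬B, …} (+ ∃-successors)
2. Hence ((∀s.¬B ⊓ (D ⊔ ¬B)) ⊓ A) ⊑ (A ⊓ B): not entailed.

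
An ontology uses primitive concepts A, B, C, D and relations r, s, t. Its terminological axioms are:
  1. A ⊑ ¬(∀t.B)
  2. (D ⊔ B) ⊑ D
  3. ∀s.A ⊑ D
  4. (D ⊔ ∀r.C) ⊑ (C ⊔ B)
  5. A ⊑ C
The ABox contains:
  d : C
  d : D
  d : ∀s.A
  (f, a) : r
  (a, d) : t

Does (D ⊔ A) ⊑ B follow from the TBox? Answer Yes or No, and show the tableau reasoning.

1. (D ⊔ A) ⊑ B  ⇔  ((D ⊔ A) ⊓ ¬B) unsat w.r.t. T
   open: L(x₀) ⊇ {C, D, ¬A, ¬B}
2. Hence (D ⊔ A) ⊑ B: not entailed.

No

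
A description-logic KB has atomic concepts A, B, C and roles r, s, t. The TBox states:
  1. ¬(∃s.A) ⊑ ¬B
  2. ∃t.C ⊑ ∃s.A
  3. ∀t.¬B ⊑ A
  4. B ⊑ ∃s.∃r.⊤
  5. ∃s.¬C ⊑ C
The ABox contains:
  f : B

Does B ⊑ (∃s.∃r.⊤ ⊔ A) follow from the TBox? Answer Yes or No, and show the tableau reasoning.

Yes

1. B ⊑ (∃s.∃r.⊤ ⊔ A)  ⇔  (B ⊓ (∀s.∀r.⊥ ⊓ ¬A)) unsat w.r.t. T
   all branches close; clash {B, ¬B} at x₀
2. Hence B ⊑ (∃s.∃r.⊤ ⊔ A): entailed.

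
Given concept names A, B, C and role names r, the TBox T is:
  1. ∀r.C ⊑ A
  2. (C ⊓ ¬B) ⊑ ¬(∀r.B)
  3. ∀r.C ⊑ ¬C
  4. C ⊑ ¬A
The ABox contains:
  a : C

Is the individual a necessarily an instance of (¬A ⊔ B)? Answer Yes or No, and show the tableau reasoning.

1. a : (¬A ⊔ B)?  L(a) = {C} ∪ {(A ⊓ ¬B)}
   clash {A, ¬A} at a — a ∈ (¬A ⊔ B)
2. Hence a : (¬A ⊔ B): entailed.

Yes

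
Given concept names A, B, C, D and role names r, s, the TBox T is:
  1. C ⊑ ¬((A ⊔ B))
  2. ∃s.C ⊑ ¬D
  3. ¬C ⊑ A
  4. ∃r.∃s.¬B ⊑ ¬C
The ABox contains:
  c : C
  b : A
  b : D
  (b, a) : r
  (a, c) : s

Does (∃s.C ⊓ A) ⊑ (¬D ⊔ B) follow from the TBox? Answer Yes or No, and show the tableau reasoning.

1. (∃s.C ⊓ A) ⊑ (¬D ⊔ B)  ⇔  ((∃s.C ⊓ A) ⊓ (D ⊓ ¬B)) unsat w.r.t. T
   all branches close; clash {A, ¬A} at x₀
2. Hence (∃s.C ⊓ A) ⊑ (¬D ⊔ B): entailed.

Yes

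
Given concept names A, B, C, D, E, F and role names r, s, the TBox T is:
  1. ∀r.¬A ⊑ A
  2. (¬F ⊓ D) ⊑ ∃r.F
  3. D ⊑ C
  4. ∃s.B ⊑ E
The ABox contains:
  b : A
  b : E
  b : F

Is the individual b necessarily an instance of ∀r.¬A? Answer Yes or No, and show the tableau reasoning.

No

1. b : ∀r.¬A?  L(b) = {A, E, F} ∪ {∃r.A}
   open: L(b) ⊇ {A, E, F, ¬D, ∃r.A} (+ ∃-successors) — b ∉ ∀r.¬A possible
2. Hence b : ∀r.¬A: not entailed.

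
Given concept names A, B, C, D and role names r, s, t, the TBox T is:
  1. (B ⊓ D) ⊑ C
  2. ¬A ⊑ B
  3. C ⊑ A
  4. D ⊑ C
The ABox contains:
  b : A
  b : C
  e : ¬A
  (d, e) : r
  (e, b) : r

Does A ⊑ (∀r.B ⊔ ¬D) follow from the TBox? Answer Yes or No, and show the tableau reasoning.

No

1. A ⊑ (∀r.B ⊔ ¬D)  ⇔  (A ⊓ (∃r.¬B ⊓ D)) unsat w.r.t. T
   apply at x₀: D⊑C
   open: L(x₀) ⊇ {A, C, D, ∃r.¬B} (+ ∃-successors)
2. Hence A ⊑ (∀r.B ⊔ ¬D): not entailed.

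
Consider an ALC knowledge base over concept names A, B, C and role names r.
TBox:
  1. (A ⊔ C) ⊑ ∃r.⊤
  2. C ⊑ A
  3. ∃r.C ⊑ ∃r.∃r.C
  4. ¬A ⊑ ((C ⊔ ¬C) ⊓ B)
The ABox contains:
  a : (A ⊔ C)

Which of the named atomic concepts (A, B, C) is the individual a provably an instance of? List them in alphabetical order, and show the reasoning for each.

1. a : A?  L(a) = {(A ⊔ C)} ∪ {¬A}
   clash {A, ¬A} at a — a ∈ A
2. a : B?  L(a) = {(A ⊔ C)} ∪ {¬B}
   apply at a: (A ⊔ C)⊑∃r.⊤
   open: L(a) ⊇ {A, ¬B, ∀r.¬C, ∃r.⊤} (+ ∃-successors) — a ∉ B possible
3. a : C?  L(a) = {(A ⊔ C)} ∪ {¬C}
   apply at a: (A ⊔ C)⊑∃r.⊤
   open: L(a) ⊇ {A, ¬C, ∀r.¬C, ∃r.⊤} (+ ∃-successors) — a ∉ C possible
4. Entailed for a: {A}

{A}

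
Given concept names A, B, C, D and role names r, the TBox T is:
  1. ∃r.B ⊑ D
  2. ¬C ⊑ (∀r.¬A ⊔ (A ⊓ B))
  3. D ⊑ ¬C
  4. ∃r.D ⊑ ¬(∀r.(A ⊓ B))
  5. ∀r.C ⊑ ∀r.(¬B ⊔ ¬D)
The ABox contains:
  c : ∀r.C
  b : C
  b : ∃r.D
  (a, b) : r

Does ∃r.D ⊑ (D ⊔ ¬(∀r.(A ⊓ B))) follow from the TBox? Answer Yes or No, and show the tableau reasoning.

1. ∃r.D ⊑ (D ⊔ ¬(∀r.(A ⊓ B)))  ⇔  (∃r.D ⊓ (¬D ⊓ ∀r.(A ⊓ B))) unsat w.r.t. T
   all branches close; clash {D, ¬D} at x₀
2. Hence ∃r.D ⊑ (D ⊔ ¬(∀r.(A ⊓ B))): entailed.

Yes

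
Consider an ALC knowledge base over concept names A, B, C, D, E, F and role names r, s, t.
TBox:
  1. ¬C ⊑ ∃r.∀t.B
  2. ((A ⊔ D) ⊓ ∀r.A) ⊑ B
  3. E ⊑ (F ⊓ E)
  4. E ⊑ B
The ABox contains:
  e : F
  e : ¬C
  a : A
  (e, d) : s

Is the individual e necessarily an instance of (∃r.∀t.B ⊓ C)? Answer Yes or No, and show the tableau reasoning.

1. e : (∃r.∀t.B ⊓ C)?  L(e) = {F, ¬C} ∪ {(∀r.∃t.¬B ⊔ ¬C)}
   apply at e: ¬C⊑∃r.∀t.B
   open: L(e) ⊇ {F, ¬A, ¬C, ¬D, ¬E, …} (+ ∃-successors) — e ∉ (∃r.∀t.B ⊓ C) possible
2. Hence e : (∃r.∀t.B ⊓ C): not entailed.

No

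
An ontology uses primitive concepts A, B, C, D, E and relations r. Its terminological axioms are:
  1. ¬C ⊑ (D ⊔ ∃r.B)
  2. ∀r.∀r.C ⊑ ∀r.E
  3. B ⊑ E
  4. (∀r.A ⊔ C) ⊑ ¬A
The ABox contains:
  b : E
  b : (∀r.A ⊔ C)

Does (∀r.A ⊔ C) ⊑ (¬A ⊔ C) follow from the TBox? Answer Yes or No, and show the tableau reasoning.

Yes

1. (∀r.A ⊔ C) ⊑ (¬A ⊔ C)  ⇔  ((∀r.A ⊔ C) ⊓ (A ⊓ ¬C)) unsat w.r.t. T
   all branches close; clash {C, ¬C} at x₀
2. Hence (∀r.A ⊔ C) ⊑ (¬A ⊔ C): entailed.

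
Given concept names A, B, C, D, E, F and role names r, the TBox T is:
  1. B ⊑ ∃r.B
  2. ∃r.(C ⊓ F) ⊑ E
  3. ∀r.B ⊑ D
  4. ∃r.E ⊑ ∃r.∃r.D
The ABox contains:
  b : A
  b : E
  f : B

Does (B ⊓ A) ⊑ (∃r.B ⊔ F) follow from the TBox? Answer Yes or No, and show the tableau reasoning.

1. (B ⊓ A) ⊑ (∃r.B ⊔ F)  ⇔  ((B ⊓ A) ⊓ (∀r.¬B ⊓ ¬F)) unsat w.r.t. T
   all branches close; clash {B, ¬B} at an ∃-successor
2. Hence (B ⊓ A) ⊑ (∃r.B ⊔ F): entailed.

Yes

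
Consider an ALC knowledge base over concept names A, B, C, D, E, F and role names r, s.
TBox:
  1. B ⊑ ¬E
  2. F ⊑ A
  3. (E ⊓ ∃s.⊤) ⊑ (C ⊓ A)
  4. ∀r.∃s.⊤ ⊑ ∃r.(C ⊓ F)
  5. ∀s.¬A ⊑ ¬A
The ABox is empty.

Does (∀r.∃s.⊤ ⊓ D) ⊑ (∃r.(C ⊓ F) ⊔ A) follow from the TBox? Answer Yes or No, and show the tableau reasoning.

Yes

1. (∀r.∃s.⊤ ⊓ D) ⊑ (∃r.(C ⊓ F) ⊔ A)  ⇔  ((∀r.∃s.⊤ ⊓ D) ⊓ (∀r.(¬C ⊔ ¬F) ⊓ ¬A)) unsat w.r.t. T
   all branches close; clash {A, ¬A} at x₀
2. Hence (∀r.∃s.⊤ ⊓ D) ⊑ (∃r.(C ⊓ F) ⊔ A): entailed.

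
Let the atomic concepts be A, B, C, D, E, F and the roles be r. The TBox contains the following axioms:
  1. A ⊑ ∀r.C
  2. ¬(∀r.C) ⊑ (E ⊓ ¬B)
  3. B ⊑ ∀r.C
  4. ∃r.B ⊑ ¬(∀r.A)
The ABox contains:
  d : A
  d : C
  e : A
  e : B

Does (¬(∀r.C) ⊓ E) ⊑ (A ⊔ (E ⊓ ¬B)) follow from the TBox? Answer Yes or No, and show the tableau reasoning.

Yes

1. (¬(∀r.C) ⊓ E) ⊑ (A ⊔ (E ⊓ ¬B))  ⇔  ((∃r.¬C ⊓ E) ⊓ (¬A ⊓ (¬E ⊔ B))) unsat w.r.t. T
   all branches close; clash {C, ¬C} at an ∃-successor
2. Hence (¬(∀r.C) ⊓ E) ⊑ (A ⊔ (E ⊓ ¬B)): entailed.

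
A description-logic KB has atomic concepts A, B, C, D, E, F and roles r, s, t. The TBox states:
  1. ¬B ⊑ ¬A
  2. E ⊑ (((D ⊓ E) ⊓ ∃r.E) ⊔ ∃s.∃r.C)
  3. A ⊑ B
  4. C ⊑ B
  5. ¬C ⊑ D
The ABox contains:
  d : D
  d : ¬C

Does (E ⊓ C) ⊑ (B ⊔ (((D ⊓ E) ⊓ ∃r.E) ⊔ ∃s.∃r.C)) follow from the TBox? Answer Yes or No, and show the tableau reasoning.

1. (E ⊓ C) ⊑ (B ⊔ (((D ⊓ E) ⊓ ∃r.E) ⊔ ∃s.∃r.C))  ⇔  ((E ⊓ C) ⊓ (¬B ⊓ (((¬D ⊔ ¬E) ⊔ ∀r.¬E) ⊓ ∀s.∀r.¬C))) unsat w.r.t. T
   all branches close; clash {B, ¬B} at x₀
2. Hence (E ⊓ C) ⊑ (B ⊔ (((D ⊓ E) ⊓ ∃r.E) ⊔ ∃s.∃r.C)): entailed.

Yes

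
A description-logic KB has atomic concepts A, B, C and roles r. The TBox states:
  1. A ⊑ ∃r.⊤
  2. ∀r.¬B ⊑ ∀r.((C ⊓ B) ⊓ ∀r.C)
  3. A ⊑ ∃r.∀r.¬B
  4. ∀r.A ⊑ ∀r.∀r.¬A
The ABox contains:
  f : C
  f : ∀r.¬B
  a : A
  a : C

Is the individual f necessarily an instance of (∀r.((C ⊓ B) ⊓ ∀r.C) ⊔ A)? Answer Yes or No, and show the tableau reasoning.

Yes

1. f : (∀r.((C ⊓ B) ⊓ ∀r.C) ⊔ A)?  L(f) = {C, ∀r.¬B} ∪ {(∃r.((¬C ⊔ ¬B) ⊔ ∃r.¬C) ⊓ ¬A)}
   clash {B, ¬B} at an ∃-successor — f ∈ (∀r.((C ⊓ B) ⊓ ∀r.C) ⊔ A)
2. Hence f : (∀r.((C ⊓ B) ⊓ ∀r.C) ⊔ A): entailed.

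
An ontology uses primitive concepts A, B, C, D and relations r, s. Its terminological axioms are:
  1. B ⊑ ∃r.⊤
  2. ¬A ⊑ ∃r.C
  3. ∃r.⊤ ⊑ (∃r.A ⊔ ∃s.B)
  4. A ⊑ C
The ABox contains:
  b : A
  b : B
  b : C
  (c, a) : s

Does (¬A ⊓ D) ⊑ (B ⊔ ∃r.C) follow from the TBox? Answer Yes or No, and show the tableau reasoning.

1. (¬A ⊓ D) ⊑ (B ⊔ ∃r.C)  ⇔  ((¬A ⊓ D) ⊓ (¬B ⊓ ∀r.¬C)) unsat w.r.t. T
   all branches close; clash {C, ¬C} at an ∃-successor
2. Hence (¬A ⊓ D) ⊑ (B ⊔ ∃r.C): entailed.

Yes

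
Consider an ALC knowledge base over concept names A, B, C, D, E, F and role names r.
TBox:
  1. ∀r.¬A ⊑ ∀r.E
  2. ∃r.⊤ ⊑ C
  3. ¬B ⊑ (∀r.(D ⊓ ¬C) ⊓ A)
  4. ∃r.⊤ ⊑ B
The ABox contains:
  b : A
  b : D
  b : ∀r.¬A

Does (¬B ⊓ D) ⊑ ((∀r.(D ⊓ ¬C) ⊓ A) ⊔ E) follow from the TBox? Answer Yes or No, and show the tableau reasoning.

1. (¬B ⊓ D) ⊑ ((∀r.(D ⊓ ¬C) ⊓ A) ⊔ E)  ⇔  ((¬B ⊓ D) ⊓ ((∃r.(¬D ⊔ C) ⊔ ¬A) ⊓ ¬E)) unsat w.r.t. T
   all branches close; clash {B, ¬B} at x₀
2. Hence (¬B ⊓ D) ⊑ ((∀r.(D ⊓ ¬C) ⊓ A) ⊔ E): entailed.

Yes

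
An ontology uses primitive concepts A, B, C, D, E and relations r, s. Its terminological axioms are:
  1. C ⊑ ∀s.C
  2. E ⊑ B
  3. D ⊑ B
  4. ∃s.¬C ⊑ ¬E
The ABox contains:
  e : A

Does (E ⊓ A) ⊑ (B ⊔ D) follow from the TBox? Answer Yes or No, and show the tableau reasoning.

1. (E ⊓ A) ⊑ (B ⊔ D)  ⇔  ((E ⊓ A) ⊓ (¬B ⊓ ¬D)) unsat w.r.t. T
   all branches close; clash {B, ¬B} at x₀
2. Hence (E ⊓ A) ⊑ (B ⊔ D): entailed.

Yes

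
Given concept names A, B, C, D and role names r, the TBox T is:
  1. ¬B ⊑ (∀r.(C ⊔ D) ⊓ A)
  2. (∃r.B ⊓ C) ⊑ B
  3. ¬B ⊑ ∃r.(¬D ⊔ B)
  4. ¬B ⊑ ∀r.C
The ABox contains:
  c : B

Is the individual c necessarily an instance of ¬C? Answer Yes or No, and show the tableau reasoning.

No

1. c : ¬C?  L(c) = {B} ∪ {C}
   open: L(c) ⊇ {B, C} — c ∉ ¬C possible
2. Hence c : ¬C: not entailed.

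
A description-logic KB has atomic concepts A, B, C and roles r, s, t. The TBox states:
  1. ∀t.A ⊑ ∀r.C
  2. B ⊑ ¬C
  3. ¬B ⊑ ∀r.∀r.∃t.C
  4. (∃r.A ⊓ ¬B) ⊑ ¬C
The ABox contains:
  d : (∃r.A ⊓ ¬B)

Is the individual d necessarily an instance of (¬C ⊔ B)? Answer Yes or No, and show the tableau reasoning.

Yes

1. d : (¬C ⊔ B)?  L(d) = {(∃r.A ⊓ ¬B)} ∪ {(C ⊓ ¬B)}
   clash {C, ¬C} at d — d ∈ (¬C ⊔ B)
2. Hence d : (¬C ⊔ B): entailed.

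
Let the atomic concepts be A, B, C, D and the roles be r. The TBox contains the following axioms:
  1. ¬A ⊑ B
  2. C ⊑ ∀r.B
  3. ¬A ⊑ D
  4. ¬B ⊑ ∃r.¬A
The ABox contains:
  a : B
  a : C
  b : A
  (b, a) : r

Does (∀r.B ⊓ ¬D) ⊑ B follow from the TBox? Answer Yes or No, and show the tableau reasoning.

1. (∀r.B ⊓ ¬D) ⊑ B  ⇔  ((∀r.B ⊓ ¬D) ⊓ ¬B) unsat w.r.t. T
   apply at x₀: ¬B⊑∃r.¬A
   open: L(x₀) ⊇ {A, ¬B, ¬D, ∀r.B, ∃r.¬A} (+ ∃-successors)
2. Hence (∀r.B ⊓ ¬D) ⊑ B: not entailed.

No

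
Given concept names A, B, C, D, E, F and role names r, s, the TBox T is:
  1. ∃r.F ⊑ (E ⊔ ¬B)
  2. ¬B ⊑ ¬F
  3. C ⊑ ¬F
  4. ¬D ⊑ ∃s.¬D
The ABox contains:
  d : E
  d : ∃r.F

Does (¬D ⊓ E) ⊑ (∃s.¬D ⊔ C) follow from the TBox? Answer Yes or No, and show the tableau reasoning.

Yes

1. (¬D ⊓ E) ⊑ (∃s.¬D ⊔ C)  ⇔  ((¬D ⊓ E) ⊓ (∀s.D ⊓ ¬C)) unsat w.r.t. T
   all branches close; clash {D, ¬D} at an ∃-successor
2. Hence (¬D ⊓ E) ⊑ (∃s.¬D ⊔ C): entailed.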